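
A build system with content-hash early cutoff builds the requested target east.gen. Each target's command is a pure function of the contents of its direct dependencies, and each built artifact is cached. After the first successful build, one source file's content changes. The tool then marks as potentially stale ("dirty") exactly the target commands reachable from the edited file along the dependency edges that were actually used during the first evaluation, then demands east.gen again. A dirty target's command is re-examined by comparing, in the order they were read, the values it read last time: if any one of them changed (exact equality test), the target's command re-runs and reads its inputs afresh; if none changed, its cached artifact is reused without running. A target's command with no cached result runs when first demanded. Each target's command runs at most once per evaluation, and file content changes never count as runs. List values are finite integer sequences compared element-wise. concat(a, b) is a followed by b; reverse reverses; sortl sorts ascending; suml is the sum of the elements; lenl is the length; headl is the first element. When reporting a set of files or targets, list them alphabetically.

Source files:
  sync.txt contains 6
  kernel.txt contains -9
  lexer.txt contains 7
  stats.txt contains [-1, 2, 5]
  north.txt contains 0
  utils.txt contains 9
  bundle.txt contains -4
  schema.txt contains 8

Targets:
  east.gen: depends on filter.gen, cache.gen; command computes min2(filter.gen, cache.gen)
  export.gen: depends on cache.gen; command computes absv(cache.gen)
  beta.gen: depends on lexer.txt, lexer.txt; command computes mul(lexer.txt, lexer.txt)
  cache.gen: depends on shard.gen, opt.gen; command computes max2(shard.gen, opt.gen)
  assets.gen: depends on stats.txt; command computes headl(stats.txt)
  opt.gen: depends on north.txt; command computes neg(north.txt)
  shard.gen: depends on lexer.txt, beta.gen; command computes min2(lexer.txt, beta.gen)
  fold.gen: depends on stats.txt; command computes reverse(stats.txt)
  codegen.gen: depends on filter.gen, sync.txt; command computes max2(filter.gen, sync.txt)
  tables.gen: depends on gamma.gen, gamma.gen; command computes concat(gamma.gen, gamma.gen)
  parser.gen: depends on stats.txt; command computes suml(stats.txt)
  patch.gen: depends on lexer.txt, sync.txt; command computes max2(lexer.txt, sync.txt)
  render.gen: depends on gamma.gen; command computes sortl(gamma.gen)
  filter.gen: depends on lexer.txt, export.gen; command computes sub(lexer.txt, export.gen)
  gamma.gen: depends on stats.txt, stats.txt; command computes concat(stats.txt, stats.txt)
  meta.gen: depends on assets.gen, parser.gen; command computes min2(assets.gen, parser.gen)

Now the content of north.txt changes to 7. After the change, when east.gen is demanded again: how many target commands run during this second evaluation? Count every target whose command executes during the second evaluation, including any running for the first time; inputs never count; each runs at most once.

First evaluation (everything demanded from the output):
  beta.gen = mul(7, 7) = 49
  opt.gen = neg(0) = 0
  shard.gen = min2(7, 49) = 7
  cache.gen = max2(7, 0) = 7
  export.gen = absv(7) = 7
  filter.gen = sub(7, 7) = 0
  east.gen = min2(0, 7) = 0

Propagation after the edit:
  opt.gen: runs — north.txt 0->7; result -7.
  cache.gen: runs — opt.gen 0->-7; result 7 (same value as before).
  export.gen: checked — values it read are unchanged (cache.gen unchanged); reused cached 7 without running.
  filter.gen: checked — values it read are unchanged (lexer.txt unchanged, export.gen unchanged); reused cached 0 without running.
  east.gen: checked — values it read are unchanged (filter.gen unchanged, cache.gen unchanged); reused cached 0 without running.

Key observation: the change is absorbed at cache.gen — it re-runs but produces the same value, and the output's value is unchanged.

Target commands that run: cache.gen, opt.gen — 2 in total.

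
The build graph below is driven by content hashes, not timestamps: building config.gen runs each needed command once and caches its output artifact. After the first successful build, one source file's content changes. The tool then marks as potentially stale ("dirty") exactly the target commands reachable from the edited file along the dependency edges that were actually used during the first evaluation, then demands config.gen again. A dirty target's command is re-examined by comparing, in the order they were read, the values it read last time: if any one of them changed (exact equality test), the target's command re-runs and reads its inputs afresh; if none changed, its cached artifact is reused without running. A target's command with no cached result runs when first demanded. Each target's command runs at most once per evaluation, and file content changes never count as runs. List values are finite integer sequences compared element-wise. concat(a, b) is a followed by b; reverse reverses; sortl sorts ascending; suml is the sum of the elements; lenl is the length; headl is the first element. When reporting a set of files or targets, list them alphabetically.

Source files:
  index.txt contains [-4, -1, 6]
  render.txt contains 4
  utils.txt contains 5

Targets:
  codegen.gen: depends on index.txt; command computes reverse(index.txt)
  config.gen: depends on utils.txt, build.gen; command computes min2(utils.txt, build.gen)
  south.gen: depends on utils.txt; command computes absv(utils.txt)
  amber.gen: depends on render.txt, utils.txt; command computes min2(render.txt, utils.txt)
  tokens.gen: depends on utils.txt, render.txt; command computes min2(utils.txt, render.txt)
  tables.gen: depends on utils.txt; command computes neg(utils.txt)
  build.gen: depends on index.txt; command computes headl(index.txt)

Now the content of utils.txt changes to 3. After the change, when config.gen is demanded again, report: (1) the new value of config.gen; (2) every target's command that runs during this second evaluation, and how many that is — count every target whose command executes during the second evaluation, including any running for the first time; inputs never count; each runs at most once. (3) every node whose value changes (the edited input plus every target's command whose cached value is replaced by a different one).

config.gen now evaluates to -4.
Run set: config.gen (1 run).
Changed values: utils.txt.

Initial pass — values computed on the first demand:
  build.gen = headl([-4, -1, 6]) = -4
  config.gen = min2(5, -4) = -4

Second demand — change propagation:
  config.gen: re-runs because utils.txt 5->3; new result -4 (unchanged).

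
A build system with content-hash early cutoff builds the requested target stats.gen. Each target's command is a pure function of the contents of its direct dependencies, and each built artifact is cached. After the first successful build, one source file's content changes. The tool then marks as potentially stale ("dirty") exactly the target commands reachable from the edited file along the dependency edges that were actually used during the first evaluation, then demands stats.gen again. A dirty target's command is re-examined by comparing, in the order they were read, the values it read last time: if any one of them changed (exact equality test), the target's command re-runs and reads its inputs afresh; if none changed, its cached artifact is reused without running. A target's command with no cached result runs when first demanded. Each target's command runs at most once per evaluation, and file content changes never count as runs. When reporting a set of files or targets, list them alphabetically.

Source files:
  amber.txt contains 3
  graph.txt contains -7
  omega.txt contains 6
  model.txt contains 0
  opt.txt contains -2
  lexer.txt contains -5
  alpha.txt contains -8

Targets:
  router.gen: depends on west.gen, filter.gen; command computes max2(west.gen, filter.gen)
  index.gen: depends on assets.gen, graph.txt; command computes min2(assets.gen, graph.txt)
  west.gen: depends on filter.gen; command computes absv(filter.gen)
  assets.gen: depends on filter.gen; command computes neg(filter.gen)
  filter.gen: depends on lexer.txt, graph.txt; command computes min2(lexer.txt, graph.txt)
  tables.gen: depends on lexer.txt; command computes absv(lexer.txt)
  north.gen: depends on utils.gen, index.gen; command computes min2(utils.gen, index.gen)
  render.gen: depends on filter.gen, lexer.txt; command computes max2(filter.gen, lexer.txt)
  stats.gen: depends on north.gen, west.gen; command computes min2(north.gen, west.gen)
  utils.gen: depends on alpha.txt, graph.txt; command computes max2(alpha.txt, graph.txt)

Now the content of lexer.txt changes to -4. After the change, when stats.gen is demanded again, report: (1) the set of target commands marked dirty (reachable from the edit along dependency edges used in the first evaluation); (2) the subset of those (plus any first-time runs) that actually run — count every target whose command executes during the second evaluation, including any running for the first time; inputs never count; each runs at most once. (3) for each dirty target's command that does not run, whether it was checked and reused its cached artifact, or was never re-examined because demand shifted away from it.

Marked dirty: assets.gen, filter.gen, index.gen, north.gen, stats.gen, west.gen.
Target commands that run: filter.gen — 1 in total.
Checked but reused from cache: assets.gen, index.gen, north.gen, stats.gen, west.gen.
Key observation: the change is absorbed at filter.gen — it re-runs but produces the same value, and the output's value is unchanged.

First evaluation (everything demanded from the output):
  filter.gen = min2(-5, -7) = -7
  assets.gen = neg(-7) = 7
  index.gen = min2(7, -7) = -7
  utils.gen = max2(-8, -7) = -7
  north.gen = min2(-7, -7) = -7
  west.gen = absv(-7) = 7
  stats.gen = min2(-7, 7) = -7

Propagation after the edit:
  filter.gen: runs — lexer.txt -5->-4; result -7 (same value as before).
  assets.gen: checked — values it read are unchanged (filter.gen unchanged); reused cached 7 without running.
  index.gen: checked — values it read are unchanged (assets.gen unchanged, graph.txt unchanged); reused cached -7 without running.
  north.gen: checked — values it read are unchanged (utils.gen unchanged, index.gen unchanged); reused cached -7 without running.
  west.gen: checked — values it read are unchanged (filter.gen unchanged); reused cached 7 without running.
  stats.gen: checked — values it read are unchanged (north.gen unchanged, west.gen unchanged); reused cached -7 without running.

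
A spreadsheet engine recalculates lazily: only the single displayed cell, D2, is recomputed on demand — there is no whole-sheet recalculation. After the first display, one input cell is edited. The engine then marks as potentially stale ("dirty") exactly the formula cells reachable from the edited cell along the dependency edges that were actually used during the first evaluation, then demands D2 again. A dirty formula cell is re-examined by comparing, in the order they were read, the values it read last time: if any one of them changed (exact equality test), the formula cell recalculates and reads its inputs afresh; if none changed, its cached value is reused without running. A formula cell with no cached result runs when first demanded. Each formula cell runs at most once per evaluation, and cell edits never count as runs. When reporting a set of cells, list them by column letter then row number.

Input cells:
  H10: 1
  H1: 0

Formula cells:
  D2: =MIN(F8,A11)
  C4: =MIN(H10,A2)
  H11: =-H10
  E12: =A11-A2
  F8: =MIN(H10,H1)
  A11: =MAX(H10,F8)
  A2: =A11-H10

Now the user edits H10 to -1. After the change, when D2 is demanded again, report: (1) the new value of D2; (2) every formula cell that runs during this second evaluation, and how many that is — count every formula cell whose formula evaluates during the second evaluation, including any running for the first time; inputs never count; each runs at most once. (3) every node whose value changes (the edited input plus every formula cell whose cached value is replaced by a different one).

First evaluation (everything demanded from the output):
  F8 = MIN(1, 0) = 0
  A11 = MAX(1, 0) = 1
  D2 = MIN(0, 1) = 0

Propagation after the edit:
  F8: runs — H10 1->-1; result -1.
  A11: runs — H10 1->-1; F8 0->-1; result -1.
  D2: runs — F8 0->-1; A11 1->-1; result -1.

New value of D2: -1.
Formula cells that run: A11, D2, F8 — 3 in total.
Values that change: A11, D2, F8, H10.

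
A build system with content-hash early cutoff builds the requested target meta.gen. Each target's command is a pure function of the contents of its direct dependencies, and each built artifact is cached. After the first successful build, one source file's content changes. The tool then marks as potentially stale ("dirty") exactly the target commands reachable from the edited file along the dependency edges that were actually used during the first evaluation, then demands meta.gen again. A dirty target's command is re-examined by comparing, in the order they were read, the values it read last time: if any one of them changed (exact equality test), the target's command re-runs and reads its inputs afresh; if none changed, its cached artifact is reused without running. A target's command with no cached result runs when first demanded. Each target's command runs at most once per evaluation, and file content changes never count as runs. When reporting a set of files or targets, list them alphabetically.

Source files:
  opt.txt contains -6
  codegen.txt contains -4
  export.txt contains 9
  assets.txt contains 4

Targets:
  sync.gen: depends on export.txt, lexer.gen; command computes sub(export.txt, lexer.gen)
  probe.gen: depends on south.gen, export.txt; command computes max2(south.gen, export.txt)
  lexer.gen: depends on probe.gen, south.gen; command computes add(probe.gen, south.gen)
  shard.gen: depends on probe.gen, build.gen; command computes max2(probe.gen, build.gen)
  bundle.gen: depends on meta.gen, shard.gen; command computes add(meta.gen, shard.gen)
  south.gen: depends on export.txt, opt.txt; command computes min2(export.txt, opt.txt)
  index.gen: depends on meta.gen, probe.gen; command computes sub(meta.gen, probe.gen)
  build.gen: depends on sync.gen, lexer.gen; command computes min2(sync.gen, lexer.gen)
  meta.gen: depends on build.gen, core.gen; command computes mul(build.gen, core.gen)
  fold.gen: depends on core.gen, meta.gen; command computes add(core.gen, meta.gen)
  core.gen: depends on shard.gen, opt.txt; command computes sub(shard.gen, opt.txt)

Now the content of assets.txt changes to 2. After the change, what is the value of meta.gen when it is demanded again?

New value of meta.gen: 45.
Key observation: assets.txt is never demanded by the output, so the edit triggers no recomputation at all.

First evaluation (everything demanded from the output):
  south.gen = min2(9, -6) = -6
  probe.gen = max2(-6, 9) = 9
  lexer.gen = add(9, -6) = 3
  sync.gen = sub(9, 3) = 6
  build.gen = min2(6, 3) = 3
  shard.gen = max2(9, 3) = 9
  core.gen = sub(9, -6) = 15
  meta.gen = mul(3, 15) = 45

Propagation after the edit:
  assets.txt feeds no computation that the output demands — nothing is marked dirty and nothing runs.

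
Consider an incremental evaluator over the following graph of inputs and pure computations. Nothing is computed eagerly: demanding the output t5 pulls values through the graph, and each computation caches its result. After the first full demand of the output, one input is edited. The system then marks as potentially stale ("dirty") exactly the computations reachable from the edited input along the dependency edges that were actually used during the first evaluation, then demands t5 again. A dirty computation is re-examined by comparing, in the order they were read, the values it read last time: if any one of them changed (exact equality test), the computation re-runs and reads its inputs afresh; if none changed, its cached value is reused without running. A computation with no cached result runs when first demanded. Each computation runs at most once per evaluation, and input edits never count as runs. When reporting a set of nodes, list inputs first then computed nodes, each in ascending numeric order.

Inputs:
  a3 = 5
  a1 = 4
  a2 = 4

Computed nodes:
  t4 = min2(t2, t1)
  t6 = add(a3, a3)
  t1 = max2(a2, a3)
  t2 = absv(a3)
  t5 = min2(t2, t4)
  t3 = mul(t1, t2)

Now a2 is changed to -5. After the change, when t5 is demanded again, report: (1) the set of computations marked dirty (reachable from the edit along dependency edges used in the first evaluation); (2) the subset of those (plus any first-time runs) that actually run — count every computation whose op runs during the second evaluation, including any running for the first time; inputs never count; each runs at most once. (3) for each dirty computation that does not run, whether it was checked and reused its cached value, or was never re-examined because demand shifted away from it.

Initial pass — values computed on the first demand:
  t1 = max2(4, 5) = 5
  t2 = absv(5) = 5
  t4 = min2(5, 5) = 5
  t5 = min2(5, 5) = 5

Second demand — change propagation:
  t1: re-runs because a2 4->-5; new result 5 (unchanged).
  t4: re-examined; everything it read last time is the same (t2 unchanged, t1 unchanged) — cache 5 kept, no run.
  t5: re-examined; everything it read last time is the same (t2 unchanged, t4 unchanged) — cache 5 kept, no run.

The important point: t1 recomputes to an identical value, and the output ends up unchanged.

Dirty set: t1, t4, t5.
Run set: t1 (1 run).
Re-examined without running (cache reused): t4, t5.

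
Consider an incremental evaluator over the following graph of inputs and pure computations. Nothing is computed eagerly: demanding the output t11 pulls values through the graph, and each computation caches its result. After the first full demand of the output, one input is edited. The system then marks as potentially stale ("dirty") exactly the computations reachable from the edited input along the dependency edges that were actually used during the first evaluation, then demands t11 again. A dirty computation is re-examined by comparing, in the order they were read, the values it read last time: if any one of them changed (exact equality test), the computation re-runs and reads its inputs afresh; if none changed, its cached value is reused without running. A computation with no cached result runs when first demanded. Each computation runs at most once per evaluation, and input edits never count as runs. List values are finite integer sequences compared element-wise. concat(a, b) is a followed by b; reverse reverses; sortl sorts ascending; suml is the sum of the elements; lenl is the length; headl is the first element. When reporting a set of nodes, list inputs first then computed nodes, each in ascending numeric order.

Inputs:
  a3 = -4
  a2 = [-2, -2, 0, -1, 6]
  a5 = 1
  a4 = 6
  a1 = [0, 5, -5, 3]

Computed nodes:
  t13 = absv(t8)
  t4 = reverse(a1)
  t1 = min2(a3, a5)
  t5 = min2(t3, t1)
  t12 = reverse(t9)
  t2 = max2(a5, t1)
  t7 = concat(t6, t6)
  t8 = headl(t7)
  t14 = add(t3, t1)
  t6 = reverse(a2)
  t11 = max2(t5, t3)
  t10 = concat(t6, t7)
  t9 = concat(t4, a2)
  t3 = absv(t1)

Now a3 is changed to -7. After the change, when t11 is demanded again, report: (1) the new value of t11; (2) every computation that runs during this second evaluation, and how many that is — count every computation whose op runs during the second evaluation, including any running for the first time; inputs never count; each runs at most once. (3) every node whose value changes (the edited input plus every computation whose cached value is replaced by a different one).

t11 now evaluates to 7.
Run set: t1, t3, t5, t11 (4 run).
Changed values: a3, t1, t3, t5, t11.

Initial pass — values computed on the first demand:
  t1 = min2(-4, 1) = -4
  t3 = absv(-4) = 4
  t5 = min2(4, -4) = -4
  t11 = max2(-4, 4) = 4

Second demand — change propagation:
  t1: re-runs because a3 -4->-7; new result -7.
  t3: re-runs because t1 -4->-7; new result 7.
  t5: re-runs because t3 4->7; t1 -4->-7; new result -7.
  t11: re-runs because t5 -4->-7; t3 4->7; new result 7.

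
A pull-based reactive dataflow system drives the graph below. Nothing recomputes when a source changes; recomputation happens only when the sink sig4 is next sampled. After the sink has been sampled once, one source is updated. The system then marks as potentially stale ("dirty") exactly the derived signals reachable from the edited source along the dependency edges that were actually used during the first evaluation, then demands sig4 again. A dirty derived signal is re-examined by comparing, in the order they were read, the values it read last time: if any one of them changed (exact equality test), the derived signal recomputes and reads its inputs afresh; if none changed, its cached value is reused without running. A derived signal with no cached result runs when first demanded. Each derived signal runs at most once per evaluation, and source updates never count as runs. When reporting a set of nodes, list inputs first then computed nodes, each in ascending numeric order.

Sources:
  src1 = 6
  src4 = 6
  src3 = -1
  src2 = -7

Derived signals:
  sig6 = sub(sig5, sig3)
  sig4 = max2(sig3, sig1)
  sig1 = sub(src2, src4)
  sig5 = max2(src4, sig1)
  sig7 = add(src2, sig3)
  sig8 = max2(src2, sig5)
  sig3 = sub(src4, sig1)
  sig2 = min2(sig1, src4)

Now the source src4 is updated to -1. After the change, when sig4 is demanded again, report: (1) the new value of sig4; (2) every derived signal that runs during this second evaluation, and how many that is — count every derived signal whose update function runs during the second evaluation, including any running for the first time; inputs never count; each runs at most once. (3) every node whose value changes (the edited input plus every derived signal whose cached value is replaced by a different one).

First evaluation (everything demanded from the output):
  sig1 = sub(-7, 6) = -13
  sig3 = sub(6, -13) = 19
  sig4 = max2(19, -13) = 19

Propagation after the edit:
  sig1: runs — src4 6->-1; result -6.
  sig3: runs — src4 6->-1; sig1 -13->-6; result 5.
  sig4: runs — sig3 19->5; sig1 -13->-6; result 5.

New value of sig4: 5.
Derived signals that run: sig1, sig3, sig4 — 3 in total.
Values that change: src4, sig1, sig3, sig4.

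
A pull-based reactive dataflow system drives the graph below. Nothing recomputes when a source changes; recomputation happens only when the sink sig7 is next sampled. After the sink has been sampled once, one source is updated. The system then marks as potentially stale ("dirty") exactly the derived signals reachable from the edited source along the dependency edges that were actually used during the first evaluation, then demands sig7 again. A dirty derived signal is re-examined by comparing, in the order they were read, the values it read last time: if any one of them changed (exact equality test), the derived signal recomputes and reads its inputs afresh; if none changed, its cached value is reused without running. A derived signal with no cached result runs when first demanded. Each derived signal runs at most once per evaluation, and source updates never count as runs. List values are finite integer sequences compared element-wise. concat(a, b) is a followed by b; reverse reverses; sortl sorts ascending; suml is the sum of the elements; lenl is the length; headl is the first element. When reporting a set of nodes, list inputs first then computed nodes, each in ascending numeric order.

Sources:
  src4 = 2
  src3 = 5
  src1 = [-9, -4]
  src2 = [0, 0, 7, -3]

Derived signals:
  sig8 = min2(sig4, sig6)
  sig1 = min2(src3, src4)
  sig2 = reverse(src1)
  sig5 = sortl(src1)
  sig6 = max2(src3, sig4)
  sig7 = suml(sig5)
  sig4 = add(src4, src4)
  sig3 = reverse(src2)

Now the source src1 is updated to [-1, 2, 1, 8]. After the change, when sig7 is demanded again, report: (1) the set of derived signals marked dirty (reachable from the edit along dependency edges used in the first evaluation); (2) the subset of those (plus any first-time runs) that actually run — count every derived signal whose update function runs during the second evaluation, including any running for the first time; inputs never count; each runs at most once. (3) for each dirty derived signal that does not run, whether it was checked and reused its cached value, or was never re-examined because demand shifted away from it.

First evaluation (everything demanded from the output):
  sig5 = sortl([-9, -4]) = [-9, -4]
  sig7 = suml([-9, -4]) = -13

Propagation after the edit:
  sig5: runs — src1 [-9, -4]->[-1, 2, 1, 8]; result [-1, 1, 2, 8].
  sig7: runs — sig5 [-9, -4]->[-1, 1, 2, 8]; result 10.

Marked dirty: sig5, sig7.
Derived signals that run: sig5, sig7 — 2 in total.
Every dirty derived signal ran.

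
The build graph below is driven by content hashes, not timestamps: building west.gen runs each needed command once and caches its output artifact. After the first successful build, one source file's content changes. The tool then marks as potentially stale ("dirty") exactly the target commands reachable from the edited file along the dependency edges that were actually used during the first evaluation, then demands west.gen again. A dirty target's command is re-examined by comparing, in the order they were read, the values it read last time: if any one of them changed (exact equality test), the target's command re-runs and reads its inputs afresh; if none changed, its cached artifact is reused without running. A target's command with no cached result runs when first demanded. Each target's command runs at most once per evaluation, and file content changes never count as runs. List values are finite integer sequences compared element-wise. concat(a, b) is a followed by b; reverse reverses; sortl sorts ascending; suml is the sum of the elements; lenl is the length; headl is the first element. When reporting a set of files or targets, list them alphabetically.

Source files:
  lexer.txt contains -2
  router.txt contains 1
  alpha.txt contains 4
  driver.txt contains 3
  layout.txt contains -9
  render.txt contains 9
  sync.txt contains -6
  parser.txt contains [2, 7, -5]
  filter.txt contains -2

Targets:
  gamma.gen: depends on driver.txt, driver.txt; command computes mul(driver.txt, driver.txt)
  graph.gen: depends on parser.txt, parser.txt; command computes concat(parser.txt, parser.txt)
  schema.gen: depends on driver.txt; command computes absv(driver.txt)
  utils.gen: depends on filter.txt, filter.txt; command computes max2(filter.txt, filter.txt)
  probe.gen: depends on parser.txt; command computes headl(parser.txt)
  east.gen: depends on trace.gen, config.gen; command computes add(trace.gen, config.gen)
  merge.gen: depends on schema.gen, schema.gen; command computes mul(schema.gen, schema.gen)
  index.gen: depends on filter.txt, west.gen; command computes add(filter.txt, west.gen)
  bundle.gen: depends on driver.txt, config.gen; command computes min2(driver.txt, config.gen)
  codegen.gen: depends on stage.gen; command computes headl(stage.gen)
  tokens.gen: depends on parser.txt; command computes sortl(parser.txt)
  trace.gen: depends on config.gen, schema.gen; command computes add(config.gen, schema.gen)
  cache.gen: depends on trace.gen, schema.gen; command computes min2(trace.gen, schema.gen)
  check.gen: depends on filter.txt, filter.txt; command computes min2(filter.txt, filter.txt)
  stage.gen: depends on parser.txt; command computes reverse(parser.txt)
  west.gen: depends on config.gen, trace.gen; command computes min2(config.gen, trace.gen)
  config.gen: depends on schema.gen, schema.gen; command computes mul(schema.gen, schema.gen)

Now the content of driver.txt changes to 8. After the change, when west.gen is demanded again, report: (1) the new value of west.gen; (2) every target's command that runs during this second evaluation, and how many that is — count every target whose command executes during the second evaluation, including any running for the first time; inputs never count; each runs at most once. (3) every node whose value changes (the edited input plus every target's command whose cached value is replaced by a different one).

Initial pass — values computed on the first demand:
  schema.gen = absv(3) = 3
  config.gen = mul(3, 3) = 9
  trace.gen = add(9, 3) = 12
  west.gen = min2(9, 12) = 9

Second demand — change propagation:
  schema.gen: re-runs because driver.txt 3->8; new result 8.
  config.gen: re-runs because schema.gen 3->8; schema.gen 3->8; new result 64.
  trace.gen: re-runs because config.gen 9->64; schema.gen 3->8; new result 72.
  west.gen: re-runs because config.gen 9->64; trace.gen 12->72; new result 64.

west.gen now evaluates to 64.
Run set: config.gen, schema.gen, trace.gen, west.gen (4 run).
Changed values: config.gen, driver.txt, schema.gen, trace.gen, west.gen.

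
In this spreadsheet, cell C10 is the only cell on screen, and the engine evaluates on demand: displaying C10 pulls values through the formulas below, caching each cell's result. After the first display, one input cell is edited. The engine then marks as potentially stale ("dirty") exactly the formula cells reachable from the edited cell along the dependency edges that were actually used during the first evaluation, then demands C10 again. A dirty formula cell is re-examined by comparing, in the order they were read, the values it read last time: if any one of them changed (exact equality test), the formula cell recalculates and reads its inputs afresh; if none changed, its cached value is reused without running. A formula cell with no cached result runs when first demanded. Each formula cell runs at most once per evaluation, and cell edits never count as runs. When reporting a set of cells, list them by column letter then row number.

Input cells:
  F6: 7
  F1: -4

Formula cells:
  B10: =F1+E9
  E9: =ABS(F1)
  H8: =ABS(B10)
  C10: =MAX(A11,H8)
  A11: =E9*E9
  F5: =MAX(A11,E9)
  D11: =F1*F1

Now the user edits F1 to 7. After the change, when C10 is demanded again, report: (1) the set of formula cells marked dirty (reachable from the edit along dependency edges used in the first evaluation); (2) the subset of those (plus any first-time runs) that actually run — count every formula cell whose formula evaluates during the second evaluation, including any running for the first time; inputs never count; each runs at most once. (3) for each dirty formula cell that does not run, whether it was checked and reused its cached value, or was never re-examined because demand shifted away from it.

Dirty set: A11, B10, C10, E9, H8.
Run set: A11, B10, C10, E9, H8 (5 run).
All dirty formula cells ended up running.

Initial pass — values computed on the first demand:
  E9 = ABS(-4) = 4
  A11 = 4 * 4 = 16
  B10 = -4 + 4 = 0
  H8 = ABS(0) = 0
  C10 = MAX(16, 0) = 16

Second demand — change propagation:
  E9: re-runs because F1 -4->7; new result 7.
  A11: re-runs because E9 4->7; E9 4->7; new result 49.
  B10: re-runs because F1 -4->7; E9 4->7; new result 14.
  H8: re-runs because B10 0->14; new result 14.
  C10: re-runs because A11 16->49; H8 0->14; new result 49.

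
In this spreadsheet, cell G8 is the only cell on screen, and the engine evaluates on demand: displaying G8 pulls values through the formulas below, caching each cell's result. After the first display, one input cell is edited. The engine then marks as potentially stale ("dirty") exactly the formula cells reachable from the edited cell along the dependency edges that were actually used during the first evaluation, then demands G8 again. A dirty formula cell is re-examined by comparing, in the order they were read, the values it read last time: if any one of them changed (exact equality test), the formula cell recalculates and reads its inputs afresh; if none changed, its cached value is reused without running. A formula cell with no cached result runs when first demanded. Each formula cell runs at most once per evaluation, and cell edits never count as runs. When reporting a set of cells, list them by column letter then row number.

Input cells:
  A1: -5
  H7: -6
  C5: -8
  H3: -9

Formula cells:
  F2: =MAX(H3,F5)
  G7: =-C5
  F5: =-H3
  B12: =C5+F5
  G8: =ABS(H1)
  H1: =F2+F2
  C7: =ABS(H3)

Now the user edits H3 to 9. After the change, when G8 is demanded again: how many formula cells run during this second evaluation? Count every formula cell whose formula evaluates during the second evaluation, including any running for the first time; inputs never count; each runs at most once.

Run set: F2, F5 (2 run).
The important point: F2 recomputes to an identical value, and the output ends up unchanged.

Initial pass — values computed on the first demand:
  F5 = -(-9) = 9
  F2 = MAX(-9, 9) = 9
  H1 = 9 + 9 = 18
  G8 = ABS(18) = 18

Second demand — change propagation:
  F5: re-runs because H3 -9->9; new result -9.
  F2: re-runs because H3 -9->9; F5 9->-9; new result 9 (unchanged).
  H1: re-examined; everything it read last time is the same (F2 unchanged, F2 unchanged) — cache 18 kept, no run.
  G8: re-examined; everything it read last time is the same (H1 unchanged) — cache 18 kept, no run.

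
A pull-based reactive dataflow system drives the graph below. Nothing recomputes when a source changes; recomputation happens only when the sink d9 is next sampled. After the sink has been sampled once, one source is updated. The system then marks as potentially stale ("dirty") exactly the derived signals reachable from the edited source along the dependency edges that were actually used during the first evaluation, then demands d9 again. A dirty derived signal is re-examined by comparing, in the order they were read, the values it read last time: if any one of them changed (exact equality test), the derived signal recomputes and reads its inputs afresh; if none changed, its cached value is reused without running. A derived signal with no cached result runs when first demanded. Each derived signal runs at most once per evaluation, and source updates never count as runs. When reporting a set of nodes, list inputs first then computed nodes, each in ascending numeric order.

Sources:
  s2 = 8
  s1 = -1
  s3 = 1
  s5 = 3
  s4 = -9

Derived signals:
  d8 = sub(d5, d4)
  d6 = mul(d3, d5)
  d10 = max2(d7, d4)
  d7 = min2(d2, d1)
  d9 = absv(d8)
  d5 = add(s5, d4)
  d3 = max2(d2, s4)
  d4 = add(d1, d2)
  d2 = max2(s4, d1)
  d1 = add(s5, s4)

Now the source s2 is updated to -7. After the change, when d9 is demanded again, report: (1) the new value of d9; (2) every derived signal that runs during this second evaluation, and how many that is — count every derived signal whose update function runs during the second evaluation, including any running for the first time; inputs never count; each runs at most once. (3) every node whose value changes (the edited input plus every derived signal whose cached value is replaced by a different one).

New value of d9: 3.
Derived signals that run: none — 0 in total.
Values that change: s2.
Key observation: s2 is never demanded by the output, so the edit triggers no recomputation at all.

First evaluation (everything demanded from the output):
  d1 = add(3, -9) = -6
  d2 = max2(-9, -6) = -6
  d4 = add(-6, -6) = -12
  d5 = add(3, -12) = -9
  d8 = sub(-9, -12) = 3
  d9 = absv(3) = 3

Propagation after the edit:
  s2 feeds no computation that the output demands — nothing is marked dirty and nothing runs.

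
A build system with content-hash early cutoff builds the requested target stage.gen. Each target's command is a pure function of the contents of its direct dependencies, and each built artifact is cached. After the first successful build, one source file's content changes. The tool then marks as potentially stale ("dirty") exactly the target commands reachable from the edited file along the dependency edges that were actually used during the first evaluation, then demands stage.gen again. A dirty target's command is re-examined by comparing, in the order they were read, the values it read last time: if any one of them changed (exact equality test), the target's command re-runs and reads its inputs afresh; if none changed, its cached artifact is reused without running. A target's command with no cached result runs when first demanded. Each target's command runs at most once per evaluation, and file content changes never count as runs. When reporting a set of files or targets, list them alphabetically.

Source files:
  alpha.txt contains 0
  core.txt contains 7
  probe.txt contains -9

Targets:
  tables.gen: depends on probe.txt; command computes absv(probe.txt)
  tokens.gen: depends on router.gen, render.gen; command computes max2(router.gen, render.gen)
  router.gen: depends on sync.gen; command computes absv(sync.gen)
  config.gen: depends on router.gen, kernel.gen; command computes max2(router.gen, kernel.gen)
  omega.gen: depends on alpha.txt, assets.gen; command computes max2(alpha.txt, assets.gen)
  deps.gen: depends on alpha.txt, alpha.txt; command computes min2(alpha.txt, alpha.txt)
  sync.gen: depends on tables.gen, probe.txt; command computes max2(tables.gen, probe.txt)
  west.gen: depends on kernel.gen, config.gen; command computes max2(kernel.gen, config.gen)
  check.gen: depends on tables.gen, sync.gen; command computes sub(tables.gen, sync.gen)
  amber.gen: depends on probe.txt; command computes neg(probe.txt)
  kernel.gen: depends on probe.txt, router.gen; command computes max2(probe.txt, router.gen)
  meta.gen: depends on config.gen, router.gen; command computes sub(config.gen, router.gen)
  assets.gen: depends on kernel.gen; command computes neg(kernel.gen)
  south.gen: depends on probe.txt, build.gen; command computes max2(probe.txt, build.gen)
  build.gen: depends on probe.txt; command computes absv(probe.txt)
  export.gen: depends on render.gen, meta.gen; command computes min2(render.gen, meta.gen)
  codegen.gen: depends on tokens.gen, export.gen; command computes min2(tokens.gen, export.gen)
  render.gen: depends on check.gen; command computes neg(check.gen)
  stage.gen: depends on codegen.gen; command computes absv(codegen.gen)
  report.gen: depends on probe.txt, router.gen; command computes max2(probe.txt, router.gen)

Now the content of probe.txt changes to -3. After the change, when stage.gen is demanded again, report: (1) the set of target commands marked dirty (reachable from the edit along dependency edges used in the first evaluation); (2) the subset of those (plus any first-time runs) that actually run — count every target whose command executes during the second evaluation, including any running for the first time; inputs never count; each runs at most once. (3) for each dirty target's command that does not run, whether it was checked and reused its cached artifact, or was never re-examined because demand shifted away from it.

First evaluation (everything demanded from the output):
  tables.gen = absv(-9) = 9
  sync.gen = max2(9, -9) = 9
  check.gen = sub(9, 9) = 0
  render.gen = neg(0) = 0
  router.gen = absv(9) = 9
  kernel.gen = max2(-9, 9) = 9
  config.gen = max2(9, 9) = 9
  meta.gen = sub(9, 9) = 0
  export.gen = min2(0, 0) = 0
  tokens.gen = max2(9, 0) = 9
  codegen.gen = min2(9, 0) = 0
  stage.gen = absv(0) = 0

Propagation after the edit:
  tables.gen: runs — probe.txt -9->-3; result 3.
  sync.gen: runs — tables.gen 9->3; probe.txt -9->-3; result 3.
  check.gen: runs — tables.gen 9->3; sync.gen 9->3; result 0 (same value as before).
  render.gen: checked — values it read are unchanged (check.gen unchanged); reused cached 0 without running.
  router.gen: runs — sync.gen 9->3; result 3.
  kernel.gen: runs — probe.txt -9->-3; router.gen 9->3; result 3.
  config.gen: runs — router.gen 9->3; kernel.gen 9->3; result 3.
  meta.gen: runs — config.gen 9->3; router.gen 9->3; result 0 (same value as before).
  export.gen: checked — values it read are unchanged (render.gen unchanged, meta.gen unchanged); reused cached 0 without running.
  tokens.gen: runs — router.gen 9->3; result 3.
  codegen.gen: runs — tokens.gen 9->3; result 0 (same value as before).
  stage.gen: checked — values it read are unchanged (codegen.gen unchanged); reused cached 0 without running.

Key observation: the cutoff stops propagation at render.gen — its inputs' values are unchanged, so it reuses its cache.

Marked dirty: check.gen, codegen.gen, config.gen, export.gen, kernel.gen, meta.gen, render.gen, router.gen, stage.gen, sync.gen, tables.gen, tokens.gen.
Target commands that run: check.gen, codegen.gen, config.gen, kernel.gen, meta.gen, router.gen, sync.gen, tables.gen, tokens.gen — 9 in total.
Checked but reused from cache: export.gen, render.gen, stage.gen.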